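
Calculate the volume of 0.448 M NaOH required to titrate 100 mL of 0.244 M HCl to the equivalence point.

At equivalence: moles acid = moles base. moles HCl = 0.244 × 100/1000 = 0.0244 mol. V_base = moles / 0.448 × 1000 = 54.5 mL.

V_{base} = 54.5 mL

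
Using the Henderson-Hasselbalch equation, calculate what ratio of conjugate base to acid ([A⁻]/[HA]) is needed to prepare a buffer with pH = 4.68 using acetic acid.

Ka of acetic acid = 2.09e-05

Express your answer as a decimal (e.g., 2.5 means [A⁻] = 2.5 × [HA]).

pKa = -log(2.09e-05) = 4.6799. pH = pKa + log([A⁻]/[HA]), so log([A⁻]/[HA]) = pH − pKa = 4.68 − 4.6799 = 0.0001. [A⁻]/[HA] = 10^(0.0001) = 1.00

[A⁻]/[HA] = 1.00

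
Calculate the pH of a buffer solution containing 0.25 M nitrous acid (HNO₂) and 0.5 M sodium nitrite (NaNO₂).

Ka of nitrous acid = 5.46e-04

pKa = -log(5.46e-04) = 3.26. pH = pKa + log([A⁻]/[HA]) = 3.26 + log(0.5/0.25)

pH = 3.56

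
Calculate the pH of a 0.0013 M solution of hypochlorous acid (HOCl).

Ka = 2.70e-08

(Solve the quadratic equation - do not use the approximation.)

x² + Ka×x - Ka×C = 0. Using quadratic formula: [H⁺] = 5.9110e-06

pH = 5.23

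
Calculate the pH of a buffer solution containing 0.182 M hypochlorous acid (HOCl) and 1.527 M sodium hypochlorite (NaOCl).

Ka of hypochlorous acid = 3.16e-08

pKa = -log(3.16e-08) = 7.50. pH = pKa + log([A⁻]/[HA]) = 7.50 + log(1.527/0.182)

pH = 8.42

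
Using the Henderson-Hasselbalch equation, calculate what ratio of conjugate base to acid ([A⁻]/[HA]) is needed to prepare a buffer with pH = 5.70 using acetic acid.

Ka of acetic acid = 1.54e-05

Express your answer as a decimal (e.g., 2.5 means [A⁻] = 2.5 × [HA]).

pKa = -log(1.54e-05) = 4.8125. pH = pKa + log([A⁻]/[HA]), so log([A⁻]/[HA]) = pH − pKa = 5.70 − 4.8125 = 0.8875. [A⁻]/[HA] = 10^(0.8875) = 7.72

[A⁻]/[HA] = 7.72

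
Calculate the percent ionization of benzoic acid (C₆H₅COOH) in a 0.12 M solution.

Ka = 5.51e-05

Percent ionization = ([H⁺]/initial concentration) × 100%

Using Ka equilibrium: x² + Ka×x - Ka×C = 0. Solving: [H⁺] = 2.5440e-03. Percent = (2.5440e-03/0.12) × 100

Percent ionization = 2.12%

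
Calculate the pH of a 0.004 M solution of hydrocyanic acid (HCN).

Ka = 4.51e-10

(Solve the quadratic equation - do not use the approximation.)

x² + Ka×x - Ka×C = 0. Using quadratic formula: [H⁺] = 1.3429e-06

pH = 5.87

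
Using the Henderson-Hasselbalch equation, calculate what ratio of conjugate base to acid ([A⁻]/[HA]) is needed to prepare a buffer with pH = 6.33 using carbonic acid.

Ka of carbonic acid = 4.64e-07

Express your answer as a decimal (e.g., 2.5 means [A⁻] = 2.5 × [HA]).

pKa = -log(4.64e-07) = 6.3335. pH = pKa + log([A⁻]/[HA]), so log([A⁻]/[HA]) = pH − pKa = 6.33 − 6.3335 = -0.0035. [A⁻]/[HA] = 10^(-0.0035) = 0.992

[A⁻]/[HA] = 0.992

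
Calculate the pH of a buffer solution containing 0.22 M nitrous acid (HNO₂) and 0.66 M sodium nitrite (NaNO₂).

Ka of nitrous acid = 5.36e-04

pKa = -log(5.36e-04) = 3.27. pH = pKa + log([A⁻]/[HA]) = 3.27 + log(0.66/0.22)

pH = 3.75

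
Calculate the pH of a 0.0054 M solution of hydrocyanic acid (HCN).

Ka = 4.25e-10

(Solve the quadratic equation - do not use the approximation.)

x² + Ka×x - Ka×C = 0. Using quadratic formula: [H⁺] = 1.5147e-06

pH = 5.82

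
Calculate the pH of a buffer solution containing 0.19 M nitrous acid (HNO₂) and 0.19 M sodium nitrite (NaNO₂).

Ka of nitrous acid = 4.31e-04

pKa = -log(4.31e-04) = 3.37. pH = pKa + log([A⁻]/[HA]) = 3.37 + log(0.19/0.19)

pH = 3.37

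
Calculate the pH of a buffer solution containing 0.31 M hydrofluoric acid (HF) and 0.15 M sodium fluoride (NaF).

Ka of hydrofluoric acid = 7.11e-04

pKa = -log(7.11e-04) = 3.15. pH = pKa + log([A⁻]/[HA]) = 3.15 + log(0.15/0.31)

pH = 2.83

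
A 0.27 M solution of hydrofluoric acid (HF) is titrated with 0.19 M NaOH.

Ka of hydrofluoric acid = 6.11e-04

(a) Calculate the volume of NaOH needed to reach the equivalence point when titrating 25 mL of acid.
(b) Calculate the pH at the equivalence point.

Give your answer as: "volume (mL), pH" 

moles acid = 0.27 × 25/1000 = 0.00675 mol; V_base = moles/0.19 × 1000 = 35.5 mL. At equivalence only the conjugate base is present: [A⁻] = 0.00675/0.061 = 1.1152e-01 M. Kb = Kw/Ka = 1.64e-11; [OH⁻] = √(Kb × [A⁻]) = 1.3510e-06; pOH = 5.87; pH = 14 - pOH = 8.13.

V = 35.5 mL, pH = 8.13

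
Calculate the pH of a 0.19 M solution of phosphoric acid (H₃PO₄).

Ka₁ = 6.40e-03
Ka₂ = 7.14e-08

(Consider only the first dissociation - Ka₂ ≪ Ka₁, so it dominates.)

First dissociation dominates. From Ka₁ = [H⁺][HA⁻]/[H₂A], x² + Ka₁·x − Ka₁·C = 0 with C = 0.19 M and Ka₁ = 6.40e-03. Solving: [H⁺] = (−Ka₁ + √(Ka₁² + 4·Ka₁·C)) / 2 = 3.1818e-02 M. pH = -log(3.1818e-02) = 1.50.

pH = 1.50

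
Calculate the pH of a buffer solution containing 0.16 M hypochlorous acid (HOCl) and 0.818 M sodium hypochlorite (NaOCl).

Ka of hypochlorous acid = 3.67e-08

pKa = -log(3.67e-08) = 7.44. pH = pKa + log([A⁻]/[HA]) = 7.44 + log(0.818/0.16)

pH = 8.14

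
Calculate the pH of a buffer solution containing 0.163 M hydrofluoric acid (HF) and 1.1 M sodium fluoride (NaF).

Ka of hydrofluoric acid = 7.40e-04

pKa = -log(7.40e-04) = 3.13. pH = pKa + log([A⁻]/[HA]) = 3.13 + log(1.1/0.163)

pH = 3.96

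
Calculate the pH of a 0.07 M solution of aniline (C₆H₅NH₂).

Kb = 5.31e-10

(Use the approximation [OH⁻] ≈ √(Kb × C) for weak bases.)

[OH⁻] = √(Kb × C) = √(5.31e-10 × 0.07) = 6.0967e-06. pOH = 5.21, pH = 14 - pOH

pH = 8.79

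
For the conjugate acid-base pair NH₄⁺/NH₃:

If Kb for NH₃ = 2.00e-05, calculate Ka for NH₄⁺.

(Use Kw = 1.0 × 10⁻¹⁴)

For a conjugate pair Ka × Kb = Kw, so Ka = Kw/Kb = 1.0 × 10⁻¹⁴ / 2.00e-05 = 5.00e-10.

K_a = 5.00e-10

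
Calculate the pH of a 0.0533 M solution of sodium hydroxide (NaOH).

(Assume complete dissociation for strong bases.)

[OH⁻] = 0.0533 M for strong base. pOH = -log[OH⁻] = 1.27, pH = 14 - pOH

pH = 12.73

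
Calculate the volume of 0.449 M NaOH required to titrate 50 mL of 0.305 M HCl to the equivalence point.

At equivalence: moles acid = moles base. moles HCl = 0.305 × 50/1000 = 0.01525 mol. V_base = moles / 0.449 × 1000 = 34.0 mL.

V_{base} = 34.0 mL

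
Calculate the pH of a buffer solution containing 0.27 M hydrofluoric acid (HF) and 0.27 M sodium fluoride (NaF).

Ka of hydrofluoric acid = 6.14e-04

pKa = -log(6.14e-04) = 3.21. pH = pKa + log([A⁻]/[HA]) = 3.21 + log(0.27/0.27)

pH = 3.21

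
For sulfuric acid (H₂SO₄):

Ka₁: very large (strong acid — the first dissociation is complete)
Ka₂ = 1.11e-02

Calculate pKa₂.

pKa₂ = -log(Ka₂) = -log(1.11e-02) = 1.95.

pK_{a2} = 1.95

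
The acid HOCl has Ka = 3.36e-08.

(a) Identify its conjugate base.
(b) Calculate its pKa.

(a) The conjugate base is formed by removing one H⁺ from HOCl, giving OCl⁻. (b) pKa = -log(Ka) = -log(3.36e-08) = 7.47.

Conjugate base: OCl⁻; pK_a = 7.47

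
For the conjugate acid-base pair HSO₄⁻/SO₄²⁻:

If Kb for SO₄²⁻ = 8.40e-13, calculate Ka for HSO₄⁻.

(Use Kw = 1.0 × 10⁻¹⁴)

For a conjugate pair Ka × Kb = Kw, so Ka = Kw/Kb = 1.0 × 10⁻¹⁴ / 8.40e-13 = 1.19e-02.

K_a = 1.19e-02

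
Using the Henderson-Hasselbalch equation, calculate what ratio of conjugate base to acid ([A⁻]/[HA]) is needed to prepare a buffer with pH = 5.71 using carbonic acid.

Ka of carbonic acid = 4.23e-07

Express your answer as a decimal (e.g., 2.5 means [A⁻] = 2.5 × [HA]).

pKa = -log(4.23e-07) = 6.3737. pH = pKa + log([A⁻]/[HA]), so log([A⁻]/[HA]) = pH − pKa = 5.71 − 6.3737 = -0.6637. [A⁻]/[HA] = 10^(-0.6637) = 0.217

[A⁻]/[HA] = 0.217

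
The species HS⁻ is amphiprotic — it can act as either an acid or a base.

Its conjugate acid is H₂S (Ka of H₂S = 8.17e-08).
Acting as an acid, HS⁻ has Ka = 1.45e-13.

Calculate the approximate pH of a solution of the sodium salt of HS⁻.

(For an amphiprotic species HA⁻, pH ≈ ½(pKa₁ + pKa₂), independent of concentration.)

pKa₁ = -log(8.17e-08) = 7.09; pKa₂ = -log(1.45e-13) = 12.84. For an amphiprotic species, pH ≈ ½(pKa₁ + pKa₂) = ½(7.09 + 12.84) = 9.96.

pH = 9.96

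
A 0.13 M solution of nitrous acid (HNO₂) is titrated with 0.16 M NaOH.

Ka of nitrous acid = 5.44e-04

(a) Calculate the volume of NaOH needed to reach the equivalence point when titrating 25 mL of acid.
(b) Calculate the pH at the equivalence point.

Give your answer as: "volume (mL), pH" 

moles acid = 0.13 × 25/1000 = 0.00325 mol; V_base = moles/0.16 × 1000 = 20.3 mL. At equivalence only the conjugate base is present: [A⁻] = 0.00325/0.045 = 7.1724e-02 M. Kb = Kw/Ka = 1.84e-11; [OH⁻] = √(Kb × [A⁻]) = 1.1482e-06; pOH = 5.94; pH = 14 - pOH = 8.06.

V = 20.3 mL, pH = 8.06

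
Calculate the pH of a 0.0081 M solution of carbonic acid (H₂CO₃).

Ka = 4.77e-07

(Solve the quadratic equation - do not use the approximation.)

x² + Ka×x - Ka×C = 0. Using quadratic formula: [H⁺] = 6.1921e-05

pH = 4.21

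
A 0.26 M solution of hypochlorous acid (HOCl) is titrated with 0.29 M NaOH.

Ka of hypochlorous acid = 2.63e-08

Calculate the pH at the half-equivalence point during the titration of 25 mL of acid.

At half-equivalence [HA] = [A⁻], so Henderson-Hasselbalch gives pH = pKa = -log(2.63e-08) = 7.58.

pH = pKa = 7.58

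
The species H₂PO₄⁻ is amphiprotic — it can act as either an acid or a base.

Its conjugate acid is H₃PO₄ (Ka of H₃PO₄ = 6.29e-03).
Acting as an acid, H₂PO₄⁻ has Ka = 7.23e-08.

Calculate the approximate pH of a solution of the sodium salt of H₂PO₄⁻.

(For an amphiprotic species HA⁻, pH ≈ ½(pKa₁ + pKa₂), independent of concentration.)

pKa₁ = -log(6.29e-03) = 2.20; pKa₂ = -log(7.23e-08) = 7.14. For an amphiprotic species, pH ≈ ½(pKa₁ + pKa₂) = ½(2.20 + 7.14) = 4.67.

pH = 4.67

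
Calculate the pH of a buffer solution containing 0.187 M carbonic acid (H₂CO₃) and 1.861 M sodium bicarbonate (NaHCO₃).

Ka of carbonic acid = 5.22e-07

pKa = -log(5.22e-07) = 6.28. pH = pKa + log([A⁻]/[HA]) = 6.28 + log(1.861/0.187)

pH = 7.28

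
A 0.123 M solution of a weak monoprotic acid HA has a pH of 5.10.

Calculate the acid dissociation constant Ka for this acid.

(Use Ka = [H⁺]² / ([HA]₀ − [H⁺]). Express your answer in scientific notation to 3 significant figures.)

[H⁺] = 10^(−pH) = 10^(−5.10) = 7.943e-06 M. For HA ⇌ H⁺ + A⁻, Ka = [H⁺][A⁻]/[HA] = [H⁺]² / ([HA]₀ − [H⁺]) = (7.943e-06)² / (0.123 − 7.943e-06) = 5.13e-10.

K_a = 5.13e-10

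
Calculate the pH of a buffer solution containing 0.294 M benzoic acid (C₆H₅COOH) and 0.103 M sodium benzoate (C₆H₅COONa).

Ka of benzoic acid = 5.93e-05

pKa = -log(5.93e-05) = 4.23. pH = pKa + log([A⁻]/[HA]) = 4.23 + log(0.103/0.294)

pH = 3.77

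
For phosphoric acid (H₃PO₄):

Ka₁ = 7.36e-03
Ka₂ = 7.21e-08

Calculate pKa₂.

pKa₂ = -log(Ka₂) = -log(7.21e-08) = 7.14.

pK_{a2} = 7.14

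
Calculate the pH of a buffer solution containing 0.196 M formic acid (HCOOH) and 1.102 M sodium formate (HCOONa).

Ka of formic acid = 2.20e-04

pKa = -log(2.20e-04) = 3.66. pH = pKa + log([A⁻]/[HA]) = 3.66 + log(1.102/0.196)

pH = 4.41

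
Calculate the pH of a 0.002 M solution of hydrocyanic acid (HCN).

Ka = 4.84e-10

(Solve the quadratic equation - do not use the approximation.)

x² + Ka×x - Ka×C = 0. Using quadratic formula: [H⁺] = 9.8363e-07

pH = 6.01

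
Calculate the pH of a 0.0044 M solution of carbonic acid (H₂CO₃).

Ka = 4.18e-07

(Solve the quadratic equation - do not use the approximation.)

x² + Ka×x - Ka×C = 0. Using quadratic formula: [H⁺] = 4.2677e-05

pH = 4.37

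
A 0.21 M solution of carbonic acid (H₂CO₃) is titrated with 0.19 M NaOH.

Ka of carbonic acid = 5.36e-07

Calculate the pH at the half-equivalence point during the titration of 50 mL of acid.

At half-equivalence [HA] = [A⁻], so Henderson-Hasselbalch gives pH = pKa = -log(5.36e-07) = 6.27.

pH = pKa = 6.27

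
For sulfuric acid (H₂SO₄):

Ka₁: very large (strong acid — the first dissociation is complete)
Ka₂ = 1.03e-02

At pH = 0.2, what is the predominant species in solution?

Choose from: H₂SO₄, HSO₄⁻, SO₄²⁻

The first dissociation is complete, so H₂SO₄ itself is never the predominant species in water; pKa₂ = -log(1.03e-02) = 1.99. For a polyprotic acid the predominant species crosses at each pKa: below pKa_n the protonated form dominates, above it the deprotonated form does. At pH = 0.2, the predominant species is HSO₄⁻.

HSO₄⁻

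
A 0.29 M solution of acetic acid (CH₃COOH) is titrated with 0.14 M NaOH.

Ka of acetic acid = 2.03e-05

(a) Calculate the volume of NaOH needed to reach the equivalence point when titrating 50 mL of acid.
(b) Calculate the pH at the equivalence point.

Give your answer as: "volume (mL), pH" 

moles acid = 0.29 × 50/1000 = 0.0145 mol; V_base = moles/0.14 × 1000 = 103.6 mL. At equivalence only the conjugate base is present: [A⁻] = 0.0145/0.154 = 9.4419e-02 M. Kb = Kw/Ka = 4.93e-10; [OH⁻] = √(Kb × [A⁻]) = 6.8199e-06; pOH = 5.17; pH = 14 - pOH = 8.83.

V = 103.6 mL, pH = 8.83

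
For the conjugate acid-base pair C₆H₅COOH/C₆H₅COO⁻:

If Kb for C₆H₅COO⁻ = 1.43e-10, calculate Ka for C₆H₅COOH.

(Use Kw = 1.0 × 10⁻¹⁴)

For a conjugate pair Ka × Kb = Kw, so Ka = Kw/Kb = 1.0 × 10⁻¹⁴ / 1.43e-10 = 6.99e-05.

K_a = 6.99e-05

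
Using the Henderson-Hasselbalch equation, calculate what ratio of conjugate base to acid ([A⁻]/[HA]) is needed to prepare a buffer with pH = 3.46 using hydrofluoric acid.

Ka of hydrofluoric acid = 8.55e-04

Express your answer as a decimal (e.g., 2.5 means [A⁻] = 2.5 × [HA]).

pKa = -log(8.55e-04) = 3.0680. pH = pKa + log([A⁻]/[HA]), so log([A⁻]/[HA]) = pH − pKa = 3.46 − 3.0680 = 0.3920. [A⁻]/[HA] = 10^(0.3920) = 2.47

[A⁻]/[HA] = 2.47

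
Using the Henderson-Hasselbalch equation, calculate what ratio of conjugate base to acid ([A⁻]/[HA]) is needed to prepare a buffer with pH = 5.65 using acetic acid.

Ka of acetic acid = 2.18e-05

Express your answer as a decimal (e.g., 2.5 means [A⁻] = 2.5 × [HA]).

pKa = -log(2.18e-05) = 4.6615. pH = pKa + log([A⁻]/[HA]), so log([A⁻]/[HA]) = pH − pKa = 5.65 − 4.6615 = 0.9885. [A⁻]/[HA] = 10^(0.9885) = 9.74

[A⁻]/[HA] = 9.74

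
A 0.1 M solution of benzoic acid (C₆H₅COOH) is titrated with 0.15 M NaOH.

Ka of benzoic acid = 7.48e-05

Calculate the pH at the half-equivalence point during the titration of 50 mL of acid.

At half-equivalence [HA] = [A⁻], so Henderson-Hasselbalch gives pH = pKa = -log(7.48e-05) = 4.13.

pH = pKa = 4.13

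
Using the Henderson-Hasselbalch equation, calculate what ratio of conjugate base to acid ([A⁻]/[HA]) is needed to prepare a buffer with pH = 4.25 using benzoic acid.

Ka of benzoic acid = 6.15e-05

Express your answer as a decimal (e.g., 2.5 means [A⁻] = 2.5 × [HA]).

pKa = -log(6.15e-05) = 4.2111. pH = pKa + log([A⁻]/[HA]), so log([A⁻]/[HA]) = pH − pKa = 4.25 − 4.2111 = 0.0389. [A⁻]/[HA] = 10^(0.0389) = 1.09

[A⁻]/[HA] = 1.09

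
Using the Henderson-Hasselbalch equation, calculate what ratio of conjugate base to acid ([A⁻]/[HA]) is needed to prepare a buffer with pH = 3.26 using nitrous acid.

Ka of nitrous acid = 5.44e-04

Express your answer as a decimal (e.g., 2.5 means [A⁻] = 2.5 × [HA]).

pKa = -log(5.44e-04) = 3.2644. pH = pKa + log([A⁻]/[HA]), so log([A⁻]/[HA]) = pH − pKa = 3.26 − 3.2644 = -0.0044. [A⁻]/[HA] = 10^(-0.0044) = 0.990

[A⁻]/[HA] = 0.990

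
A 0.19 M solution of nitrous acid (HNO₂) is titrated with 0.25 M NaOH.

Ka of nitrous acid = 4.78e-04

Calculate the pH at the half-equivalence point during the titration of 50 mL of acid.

At half-equivalence [HA] = [A⁻], so Henderson-Hasselbalch gives pH = pKa = -log(4.78e-04) = 3.32.

pH = pKa = 3.32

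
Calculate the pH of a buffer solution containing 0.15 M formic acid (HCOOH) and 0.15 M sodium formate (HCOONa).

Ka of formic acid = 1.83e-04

pKa = -log(1.83e-04) = 3.74. pH = pKa + log([A⁻]/[HA]) = 3.74 + log(0.15/0.15)

pH = 3.74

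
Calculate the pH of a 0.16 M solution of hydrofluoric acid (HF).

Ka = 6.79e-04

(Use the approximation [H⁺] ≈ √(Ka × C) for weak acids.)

[H⁺] = √(Ka × C) = √(6.79e-04 × 0.16) = 1.0423e-02. pH = -log(1.0423e-02)

pH = 1.98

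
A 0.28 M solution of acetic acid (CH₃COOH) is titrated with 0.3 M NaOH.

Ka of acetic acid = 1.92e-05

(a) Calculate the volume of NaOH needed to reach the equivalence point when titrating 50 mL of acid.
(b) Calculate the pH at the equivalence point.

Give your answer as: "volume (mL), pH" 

moles acid = 0.28 × 50/1000 = 0.014 mol; V_base = moles/0.3 × 1000 = 46.7 mL. At equivalence only the conjugate base is present: [A⁻] = 0.014/0.097 = 1.4483e-01 M. Kb = Kw/Ka = 5.21e-10; [OH⁻] = √(Kb × [A⁻]) = 8.6851e-06; pOH = 5.06; pH = 14 - pOH = 8.94.

V = 46.7 mL, pH = 8.94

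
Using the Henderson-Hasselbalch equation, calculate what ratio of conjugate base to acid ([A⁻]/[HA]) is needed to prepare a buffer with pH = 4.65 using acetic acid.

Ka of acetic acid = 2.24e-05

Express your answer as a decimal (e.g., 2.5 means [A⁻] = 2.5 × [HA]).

pKa = -log(2.24e-05) = 4.6498. pH = pKa + log([A⁻]/[HA]), so log([A⁻]/[HA]) = pH − pKa = 4.65 − 4.6498 = 0.0002. [A⁻]/[HA] = 10^(0.0002) = 1.00

[A⁻]/[HA] = 1.00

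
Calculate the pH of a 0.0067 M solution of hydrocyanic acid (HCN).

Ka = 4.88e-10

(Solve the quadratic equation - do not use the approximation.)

x² + Ka×x - Ka×C = 0. Using quadratic formula: [H⁺] = 1.8080e-06

pH = 5.74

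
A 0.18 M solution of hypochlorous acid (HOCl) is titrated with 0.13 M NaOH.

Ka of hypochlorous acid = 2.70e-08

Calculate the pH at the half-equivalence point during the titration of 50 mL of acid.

At half-equivalence [HA] = [A⁻], so Henderson-Hasselbalch gives pH = pKa = -log(2.70e-08) = 7.57.

pH = pKa = 7.57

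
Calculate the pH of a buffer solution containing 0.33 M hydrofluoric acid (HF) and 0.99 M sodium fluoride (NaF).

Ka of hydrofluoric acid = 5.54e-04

pKa = -log(5.54e-04) = 3.26. pH = pKa + log([A⁻]/[HA]) = 3.26 + log(0.99/0.33)

pH = 3.73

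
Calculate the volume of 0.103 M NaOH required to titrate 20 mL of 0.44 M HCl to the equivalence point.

At equivalence: moles acid = moles base. moles HCl = 0.44 × 20/1000 = 0.0088 mol. V_base = moles / 0.103 × 1000 = 85.4 mL.

V_{base} = 85.4 mL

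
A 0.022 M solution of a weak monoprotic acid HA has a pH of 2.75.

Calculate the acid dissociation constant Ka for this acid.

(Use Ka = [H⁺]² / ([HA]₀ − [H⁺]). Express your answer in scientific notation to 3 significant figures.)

[H⁺] = 10^(−pH) = 10^(−2.75) = 1.778e-03 M. For HA ⇌ H⁺ + A⁻, Ka = [H⁺][A⁻]/[HA] = [H⁺]² / ([HA]₀ − [H⁺]) = (1.778e-03)² / (0.022 − 1.778e-03) = 1.56e-04.

K_a = 1.56e-04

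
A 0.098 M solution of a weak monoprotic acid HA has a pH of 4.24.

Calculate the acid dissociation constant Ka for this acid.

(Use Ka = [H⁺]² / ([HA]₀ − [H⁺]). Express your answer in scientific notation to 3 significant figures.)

[H⁺] = 10^(−pH) = 10^(−4.24) = 5.754e-05 M. For HA ⇌ H⁺ + A⁻, Ka = [H⁺][A⁻]/[HA] = [H⁺]² / ([HA]₀ − [H⁺]) = (5.754e-05)² / (0.098 − 5.754e-05) = 3.38e-08.

K_a = 3.38e-08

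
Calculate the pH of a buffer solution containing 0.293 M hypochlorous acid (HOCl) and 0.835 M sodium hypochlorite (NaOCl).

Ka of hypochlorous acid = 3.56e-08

pKa = -log(3.56e-08) = 7.45. pH = pKa + log([A⁻]/[HA]) = 7.45 + log(0.835/0.293)

pH = 7.90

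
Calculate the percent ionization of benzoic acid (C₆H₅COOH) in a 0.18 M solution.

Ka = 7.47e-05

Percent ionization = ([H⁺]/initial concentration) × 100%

Using Ka equilibrium: x² + Ka×x - Ka×C = 0. Solving: [H⁺] = 3.6297e-03. Percent = (3.6297e-03/0.18) × 100

Percent ionization = 2.02%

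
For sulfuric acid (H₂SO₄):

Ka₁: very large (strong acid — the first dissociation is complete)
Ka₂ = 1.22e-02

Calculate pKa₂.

pKa₂ = -log(Ka₂) = -log(1.22e-02) = 1.91.

pK_{a2} = 1.91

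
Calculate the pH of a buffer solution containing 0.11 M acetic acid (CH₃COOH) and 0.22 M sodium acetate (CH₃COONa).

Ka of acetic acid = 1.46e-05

pKa = -log(1.46e-05) = 4.84. pH = pKa + log([A⁻]/[HA]) = 4.84 + log(0.22/0.11)

pH = 5.14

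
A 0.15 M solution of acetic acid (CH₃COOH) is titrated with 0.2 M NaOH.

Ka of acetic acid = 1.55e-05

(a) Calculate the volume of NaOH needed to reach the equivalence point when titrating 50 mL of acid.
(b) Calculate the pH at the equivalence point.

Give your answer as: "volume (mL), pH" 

moles acid = 0.15 × 50/1000 = 0.0075 mol; V_base = moles/0.2 × 1000 = 37.5 mL. At equivalence only the conjugate base is present: [A⁻] = 0.0075/0.087 = 8.5714e-02 M. Kb = Kw/Ka = 6.45e-10; [OH⁻] = √(Kb × [A⁻]) = 7.4364e-06; pOH = 5.13; pH = 14 - pOH = 8.87.

V = 37.5 mL, pH = 8.87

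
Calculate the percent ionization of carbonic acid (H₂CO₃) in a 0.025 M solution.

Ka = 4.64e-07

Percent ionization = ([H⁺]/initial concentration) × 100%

Using Ka equilibrium: x² + Ka×x - Ka×C = 0. Solving: [H⁺] = 1.0747e-04. Percent = (1.0747e-04/0.025) × 100

Percent ionization = 0.43%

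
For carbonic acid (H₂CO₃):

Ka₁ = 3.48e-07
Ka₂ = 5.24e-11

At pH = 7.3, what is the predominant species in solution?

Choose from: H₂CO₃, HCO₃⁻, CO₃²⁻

pKa₁ = 6.46, pKa₂ = 10.28. For a polyprotic acid the predominant species crosses at each pKa: below pKa_n the protonated form dominates, above it the deprotonated form does. At pH = 7.3, the predominant species is HCO₃⁻.

HCO₃⁻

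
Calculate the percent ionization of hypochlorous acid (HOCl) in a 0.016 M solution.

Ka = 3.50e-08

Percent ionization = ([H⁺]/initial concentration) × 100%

Using Ka equilibrium: x² + Ka×x - Ka×C = 0. Solving: [H⁺] = 2.3647e-05. Percent = (2.3647e-05/0.016) × 100

Percent ionization = 0.148%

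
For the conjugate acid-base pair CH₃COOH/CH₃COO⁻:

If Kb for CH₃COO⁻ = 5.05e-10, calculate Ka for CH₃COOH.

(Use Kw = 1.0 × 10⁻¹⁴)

For a conjugate pair Ka × Kb = Kw, so Ka = Kw/Kb = 1.0 × 10⁻¹⁴ / 5.05e-10 = 1.98e-05.

K_a = 1.98e-05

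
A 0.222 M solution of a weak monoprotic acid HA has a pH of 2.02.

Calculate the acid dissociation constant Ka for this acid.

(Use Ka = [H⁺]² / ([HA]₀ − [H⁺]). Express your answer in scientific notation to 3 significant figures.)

[H⁺] = 10^(−pH) = 10^(−2.02) = 9.550e-03 M. For HA ⇌ H⁺ + A⁻, Ka = [H⁺][A⁻]/[HA] = [H⁺]² / ([HA]₀ − [H⁺]) = (9.550e-03)² / (0.222 − 9.550e-03) = 4.29e-04.

K_a = 4.29e-04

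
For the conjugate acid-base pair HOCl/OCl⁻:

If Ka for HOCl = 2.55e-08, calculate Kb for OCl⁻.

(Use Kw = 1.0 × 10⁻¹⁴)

For a conjugate pair Ka × Kb = Kw, so Kb = Kw/Ka = 1.0 × 10⁻¹⁴ / 2.55e-08 = 3.92e-07.

K_b = 3.92e-07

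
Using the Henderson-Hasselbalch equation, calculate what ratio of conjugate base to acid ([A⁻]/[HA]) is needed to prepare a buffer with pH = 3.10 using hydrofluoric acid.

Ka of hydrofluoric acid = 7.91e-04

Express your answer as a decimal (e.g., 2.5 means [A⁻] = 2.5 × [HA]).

pKa = -log(7.91e-04) = 3.1018. pH = pKa + log([A⁻]/[HA]), so log([A⁻]/[HA]) = pH − pKa = 3.10 − 3.1018 = -0.0018. [A⁻]/[HA] = 10^(-0.0018) = 0.996

[A⁻]/[HA] = 0.996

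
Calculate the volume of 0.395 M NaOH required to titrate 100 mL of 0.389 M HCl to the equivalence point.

At equivalence: moles acid = moles base. moles HCl = 0.389 × 100/1000 = 0.0389 mol. V_base = moles / 0.395 × 1000 = 98.5 mL.

V_{base} = 98.5 mL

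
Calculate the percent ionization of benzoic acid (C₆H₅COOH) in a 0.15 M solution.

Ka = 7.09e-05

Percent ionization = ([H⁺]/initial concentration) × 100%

Using Ka equilibrium: x² + Ka×x - Ka×C = 0. Solving: [H⁺] = 3.2259e-03. Percent = (3.2259e-03/0.15) × 100

Percent ionization = 2.15%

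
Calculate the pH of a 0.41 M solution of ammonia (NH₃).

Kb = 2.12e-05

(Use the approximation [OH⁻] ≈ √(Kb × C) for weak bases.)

[OH⁻] = √(Kb × C) = √(2.12e-05 × 0.41) = 2.9482e-03. pOH = 2.53, pH = 14 - pOH

pH = 11.47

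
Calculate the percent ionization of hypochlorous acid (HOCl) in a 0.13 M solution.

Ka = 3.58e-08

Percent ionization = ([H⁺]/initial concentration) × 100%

Using Ka equilibrium: x² + Ka×x - Ka×C = 0. Solving: [H⁺] = 6.8202e-05. Percent = (6.8202e-05/0.13) × 100

Percent ionization = 0.0525%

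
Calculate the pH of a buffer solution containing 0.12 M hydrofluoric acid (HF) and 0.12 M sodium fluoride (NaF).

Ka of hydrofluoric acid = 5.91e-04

pKa = -log(5.91e-04) = 3.23. pH = pKa + log([A⁻]/[HA]) = 3.23 + log(0.12/0.12)

pH = 3.23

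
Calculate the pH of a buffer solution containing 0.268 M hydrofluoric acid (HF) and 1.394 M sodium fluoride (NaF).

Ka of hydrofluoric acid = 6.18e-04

pKa = -log(6.18e-04) = 3.21. pH = pKa + log([A⁻]/[HA]) = 3.21 + log(1.394/0.268)

pH = 3.93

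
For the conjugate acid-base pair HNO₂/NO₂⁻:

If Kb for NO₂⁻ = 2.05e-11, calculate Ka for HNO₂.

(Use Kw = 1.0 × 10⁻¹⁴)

For a conjugate pair Ka × Kb = Kw, so Ka = Kw/Kb = 1.0 × 10⁻¹⁴ / 2.05e-11 = 4.88e-04.

K_a = 4.88e-04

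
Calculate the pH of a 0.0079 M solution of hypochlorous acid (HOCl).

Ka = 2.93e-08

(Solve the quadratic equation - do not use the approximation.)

x² + Ka×x - Ka×C = 0. Using quadratic formula: [H⁺] = 1.5199e-05

pH = 4.82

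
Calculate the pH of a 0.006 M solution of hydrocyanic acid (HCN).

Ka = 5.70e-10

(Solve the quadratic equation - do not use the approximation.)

x² + Ka×x - Ka×C = 0. Using quadratic formula: [H⁺] = 1.8490e-06

pH = 5.73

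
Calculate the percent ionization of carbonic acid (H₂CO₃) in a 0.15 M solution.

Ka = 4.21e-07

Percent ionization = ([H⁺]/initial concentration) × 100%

Using Ka equilibrium: x² + Ka×x - Ka×C = 0. Solving: [H⁺] = 2.5109e-04. Percent = (2.5109e-04/0.15) × 100

Percent ionization = 0.167%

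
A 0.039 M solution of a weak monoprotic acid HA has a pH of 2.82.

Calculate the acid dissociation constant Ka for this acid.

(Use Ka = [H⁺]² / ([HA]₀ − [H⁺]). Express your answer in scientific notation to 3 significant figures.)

[H⁺] = 10^(−pH) = 10^(−2.82) = 1.514e-03 M. For HA ⇌ H⁺ + A⁻, Ka = [H⁺][A⁻]/[HA] = [H⁺]² / ([HA]₀ − [H⁺]) = (1.514e-03)² / (0.039 − 1.514e-03) = 6.11e-05.

K_a = 6.11e-05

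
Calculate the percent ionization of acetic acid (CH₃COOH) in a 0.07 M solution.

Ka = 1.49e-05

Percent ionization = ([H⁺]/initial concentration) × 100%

Using Ka equilibrium: x² + Ka×x - Ka×C = 0. Solving: [H⁺] = 1.0139e-03. Percent = (1.0139e-03/0.07) × 100

Percent ionization = 1.45%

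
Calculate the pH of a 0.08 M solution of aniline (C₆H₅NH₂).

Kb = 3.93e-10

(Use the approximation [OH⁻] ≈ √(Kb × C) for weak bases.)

[OH⁻] = √(Kb × C) = √(3.93e-10 × 0.08) = 5.6071e-06. pOH = 5.25, pH = 14 - pOH

pH = 8.75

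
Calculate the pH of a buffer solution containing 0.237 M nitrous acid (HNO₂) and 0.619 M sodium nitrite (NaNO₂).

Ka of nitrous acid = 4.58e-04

pKa = -log(4.58e-04) = 3.34. pH = pKa + log([A⁻]/[HA]) = 3.34 + log(0.619/0.237)

pH = 3.76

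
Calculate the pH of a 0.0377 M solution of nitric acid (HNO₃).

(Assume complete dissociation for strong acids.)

[H⁺] = 0.0377 M for strong acid. pH = -log[H⁺] = -log(0.0377)

pH = 1.42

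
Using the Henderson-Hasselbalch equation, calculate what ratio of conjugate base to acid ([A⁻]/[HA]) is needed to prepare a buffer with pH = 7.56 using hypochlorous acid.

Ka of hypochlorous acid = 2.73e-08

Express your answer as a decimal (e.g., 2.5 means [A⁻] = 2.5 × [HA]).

pKa = -log(2.73e-08) = 7.5638. pH = pKa + log([A⁻]/[HA]), so log([A⁻]/[HA]) = pH − pKa = 7.56 − 7.5638 = -0.0038. [A⁻]/[HA] = 10^(-0.0038) = 0.991

[A⁻]/[HA] = 0.991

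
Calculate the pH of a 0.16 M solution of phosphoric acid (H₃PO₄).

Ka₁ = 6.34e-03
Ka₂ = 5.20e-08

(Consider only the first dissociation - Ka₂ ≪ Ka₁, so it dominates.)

First dissociation dominates. From Ka₁ = [H⁺][HA⁻]/[H₂A], x² + Ka₁·x − Ka₁·C = 0 with C = 0.16 M and Ka₁ = 6.34e-03. Solving: [H⁺] = (−Ka₁ + √(Ka₁² + 4·Ka₁·C)) / 2 = 2.8837e-02 M. pH = -log(2.8837e-02) = 1.54.

pH = 1.54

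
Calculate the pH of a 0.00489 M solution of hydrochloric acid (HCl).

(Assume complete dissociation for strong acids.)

[H⁺] = 0.00489 M for strong acid. pH = -log[H⁺] = -log(0.00489)

pH = 2.31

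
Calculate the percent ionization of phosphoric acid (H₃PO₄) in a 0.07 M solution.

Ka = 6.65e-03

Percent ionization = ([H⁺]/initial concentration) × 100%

Using Ka equilibrium: x² + Ka×x - Ka×C = 0. Solving: [H⁺] = 1.8505e-02. Percent = (1.8505e-02/0.07) × 100

Percent ionization = 26.4%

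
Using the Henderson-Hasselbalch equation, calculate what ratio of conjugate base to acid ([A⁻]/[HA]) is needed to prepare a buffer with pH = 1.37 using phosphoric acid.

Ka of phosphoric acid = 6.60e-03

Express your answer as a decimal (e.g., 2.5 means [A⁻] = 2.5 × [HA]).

pKa = -log(6.60e-03) = 2.1805. pH = pKa + log([A⁻]/[HA]), so log([A⁻]/[HA]) = pH − pKa = 1.37 − 2.1805 = -0.8105. [A⁻]/[HA] = 10^(-0.8105) = 0.155

[A⁻]/[HA] = 0.155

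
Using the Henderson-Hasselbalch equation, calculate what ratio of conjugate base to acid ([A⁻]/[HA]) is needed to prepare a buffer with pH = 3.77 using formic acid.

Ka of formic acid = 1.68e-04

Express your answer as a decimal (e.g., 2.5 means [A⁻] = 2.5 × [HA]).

pKa = -log(1.68e-04) = 3.7747. pH = pKa + log([A⁻]/[HA]), so log([A⁻]/[HA]) = pH − pKa = 3.77 − 3.7747 = -0.0047. [A⁻]/[HA] = 10^(-0.0047) = 0.989

[A⁻]/[HA] = 0.989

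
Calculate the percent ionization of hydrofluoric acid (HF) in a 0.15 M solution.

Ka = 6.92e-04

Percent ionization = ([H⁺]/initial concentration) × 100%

Using Ka equilibrium: x² + Ka×x - Ka×C = 0. Solving: [H⁺] = 9.8481e-03. Percent = (9.8481e-03/0.15) × 100

Percent ionization = 6.57%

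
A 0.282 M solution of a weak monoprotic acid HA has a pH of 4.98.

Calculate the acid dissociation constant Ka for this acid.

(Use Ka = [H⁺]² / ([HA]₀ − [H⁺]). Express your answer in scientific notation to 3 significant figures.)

[H⁺] = 10^(−pH) = 10^(−4.98) = 1.047e-05 M. For HA ⇌ H⁺ + A⁻, Ka = [H⁺][A⁻]/[HA] = [H⁺]² / ([HA]₀ − [H⁺]) = (1.047e-05)² / (0.282 − 1.047e-05) = 3.89e-10.

K_a = 3.89e-10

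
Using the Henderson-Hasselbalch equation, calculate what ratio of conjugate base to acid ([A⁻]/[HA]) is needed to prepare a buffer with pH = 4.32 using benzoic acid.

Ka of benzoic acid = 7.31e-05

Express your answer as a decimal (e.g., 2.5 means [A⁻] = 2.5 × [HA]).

pKa = -log(7.31e-05) = 4.1361. pH = pKa + log([A⁻]/[HA]), so log([A⁻]/[HA]) = pH − pKa = 4.32 − 4.1361 = 0.1839. [A⁻]/[HA] = 10^(0.1839) = 1.53

[A⁻]/[HA] = 1.53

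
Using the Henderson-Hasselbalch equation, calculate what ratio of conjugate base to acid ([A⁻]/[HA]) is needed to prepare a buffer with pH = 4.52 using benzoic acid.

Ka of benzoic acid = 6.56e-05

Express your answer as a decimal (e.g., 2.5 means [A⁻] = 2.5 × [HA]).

pKa = -log(6.56e-05) = 4.1831. pH = pKa + log([A⁻]/[HA]), so log([A⁻]/[HA]) = pH − pKa = 4.52 − 4.1831 = 0.3369. [A⁻]/[HA] = 10^(0.3369) = 2.17

[A⁻]/[HA] = 2.17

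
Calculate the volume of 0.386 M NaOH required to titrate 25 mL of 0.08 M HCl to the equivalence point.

At equivalence: moles acid = moles base. moles HCl = 0.08 × 25/1000 = 0.002 mol. V_base = moles / 0.386 × 1000 = 5.2 mL.

V_{base} = 5.2 mL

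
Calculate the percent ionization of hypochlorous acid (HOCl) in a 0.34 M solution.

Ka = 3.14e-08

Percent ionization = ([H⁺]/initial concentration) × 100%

Using Ka equilibrium: x² + Ka×x - Ka×C = 0. Solving: [H⁺] = 1.0331e-04. Percent = (1.0331e-04/0.34) × 100

Percent ionization = 0.0304%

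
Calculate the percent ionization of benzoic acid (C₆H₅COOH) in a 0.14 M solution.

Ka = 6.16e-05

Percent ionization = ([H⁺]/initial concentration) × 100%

Using Ka equilibrium: x² + Ka×x - Ka×C = 0. Solving: [H⁺] = 2.9060e-03. Percent = (2.9060e-03/0.14) × 100

Percent ionization = 2.08%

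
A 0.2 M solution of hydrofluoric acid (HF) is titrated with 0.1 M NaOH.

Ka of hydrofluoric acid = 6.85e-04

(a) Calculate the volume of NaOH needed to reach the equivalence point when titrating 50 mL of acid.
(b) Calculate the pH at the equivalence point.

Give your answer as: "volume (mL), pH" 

moles acid = 0.2 × 50/1000 = 0.01 mol; V_base = moles/0.1 × 1000 = 100.0 mL. At equivalence only the conjugate base is present: [A⁻] = 0.01/0.150 = 6.6667e-02 M. Kb = Kw/Ka = 1.46e-11; [OH⁻] = √(Kb × [A⁻]) = 9.8653e-07; pOH = 6.01; pH = 14 - pOH = 7.99.

V = 100.0 mL, pH = 7.99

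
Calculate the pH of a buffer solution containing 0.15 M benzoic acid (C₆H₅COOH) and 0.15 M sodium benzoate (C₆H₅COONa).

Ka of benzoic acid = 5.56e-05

pKa = -log(5.56e-05) = 4.25. pH = pKa + log([A⁻]/[HA]) = 4.25 + log(0.15/0.15)

pH = 4.25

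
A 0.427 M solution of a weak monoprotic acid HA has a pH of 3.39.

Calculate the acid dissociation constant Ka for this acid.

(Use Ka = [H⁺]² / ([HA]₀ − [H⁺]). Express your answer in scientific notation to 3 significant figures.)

[H⁺] = 10^(−pH) = 10^(−3.39) = 4.074e-04 M. For HA ⇌ H⁺ + A⁻, Ka = [H⁺][A⁻]/[HA] = [H⁺]² / ([HA]₀ − [H⁺]) = (4.074e-04)² / (0.427 − 4.074e-04) = 3.89e-07.

K_a = 3.89e-07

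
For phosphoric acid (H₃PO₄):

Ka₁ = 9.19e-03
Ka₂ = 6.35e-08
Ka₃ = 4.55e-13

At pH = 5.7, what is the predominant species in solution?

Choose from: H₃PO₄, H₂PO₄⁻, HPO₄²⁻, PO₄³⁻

pKa₁ = 2.04, pKa₂ = 7.20, pKa₃ = 12.34. For a polyprotic acid the predominant species crosses at each pKa: below pKa_n the protonated form dominates, above it the deprotonated form does. At pH = 5.7, the predominant species is H₂PO₄⁻.

H₂PO₄⁻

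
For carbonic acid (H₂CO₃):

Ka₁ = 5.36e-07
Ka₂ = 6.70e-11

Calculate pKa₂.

pKa₂ = -log(Ka₂) = -log(6.70e-11) = 10.17.

pK_{a2} = 10.17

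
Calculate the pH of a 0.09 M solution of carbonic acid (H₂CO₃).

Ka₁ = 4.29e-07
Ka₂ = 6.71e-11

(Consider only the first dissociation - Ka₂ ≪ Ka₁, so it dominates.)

First dissociation dominates. From Ka₁ = [H⁺][HA⁻]/[H₂A], x² + Ka₁·x − Ka₁·C = 0 with C = 0.09 M and Ka₁ = 4.29e-07. Solving: [H⁺] = (−Ka₁ + √(Ka₁² + 4·Ka₁·C)) / 2 = 1.9628e-04 M. pH = -log(1.9628e-04) = 3.71.

pH = 3.71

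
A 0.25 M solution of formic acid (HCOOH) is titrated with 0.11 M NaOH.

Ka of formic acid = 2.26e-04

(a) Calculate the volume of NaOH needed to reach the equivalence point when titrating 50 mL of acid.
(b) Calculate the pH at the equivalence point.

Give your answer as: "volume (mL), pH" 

moles acid = 0.25 × 50/1000 = 0.0125 mol; V_base = moles/0.11 × 1000 = 113.6 mL. At equivalence only the conjugate base is present: [A⁻] = 0.0125/0.164 = 7.6389e-02 M. Kb = Kw/Ka = 4.42e-11; [OH⁻] = √(Kb × [A⁻]) = 1.8385e-06; pOH = 5.74; pH = 14 - pOH = 8.26.

V = 113.6 mL, pH = 8.26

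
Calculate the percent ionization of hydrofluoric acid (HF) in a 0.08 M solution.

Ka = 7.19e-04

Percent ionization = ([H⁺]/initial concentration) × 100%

Using Ka equilibrium: x² + Ka×x - Ka×C = 0. Solving: [H⁺] = 7.2332e-03. Percent = (7.2332e-03/0.08) × 100

Percent ionization = 9.04%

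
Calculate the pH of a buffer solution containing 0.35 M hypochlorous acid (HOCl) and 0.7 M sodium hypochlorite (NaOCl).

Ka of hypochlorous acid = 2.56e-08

pKa = -log(2.56e-08) = 7.59. pH = pKa + log([A⁻]/[HA]) = 7.59 + log(0.7/0.35)

pH = 7.89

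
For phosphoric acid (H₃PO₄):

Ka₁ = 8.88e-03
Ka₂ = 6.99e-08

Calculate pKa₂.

pKa₂ = -log(Ka₂) = -log(6.99e-08) = 7.16.

pK_{a2} = 7.16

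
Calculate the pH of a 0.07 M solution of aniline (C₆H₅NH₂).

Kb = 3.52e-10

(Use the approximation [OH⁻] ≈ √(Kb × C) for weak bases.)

[OH⁻] = √(Kb × C) = √(3.52e-10 × 0.07) = 4.9639e-06. pOH = 5.30, pH = 14 - pOH

pH = 8.70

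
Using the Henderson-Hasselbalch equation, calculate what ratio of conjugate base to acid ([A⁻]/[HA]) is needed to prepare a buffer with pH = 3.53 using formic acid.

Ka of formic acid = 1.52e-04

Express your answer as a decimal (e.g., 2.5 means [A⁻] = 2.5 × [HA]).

pKa = -log(1.52e-04) = 3.8182. pH = pKa + log([A⁻]/[HA]), so log([A⁻]/[HA]) = pH − pKa = 3.53 − 3.8182 = -0.2882. [A⁻]/[HA] = 10^(-0.2882) = 0.515

[A⁻]/[HA] = 0.515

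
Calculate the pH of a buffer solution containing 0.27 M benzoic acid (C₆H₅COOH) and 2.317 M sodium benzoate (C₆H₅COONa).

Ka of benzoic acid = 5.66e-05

pKa = -log(5.66e-05) = 4.25. pH = pKa + log([A⁻]/[HA]) = 4.25 + log(2.317/0.27)

pH = 5.18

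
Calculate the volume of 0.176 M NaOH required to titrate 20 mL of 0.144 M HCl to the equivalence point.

At equivalence: moles acid = moles base. moles HCl = 0.144 × 20/1000 = 0.00288 mol. V_base = moles / 0.176 × 1000 = 16.4 mL.

V_{base} = 16.4 mL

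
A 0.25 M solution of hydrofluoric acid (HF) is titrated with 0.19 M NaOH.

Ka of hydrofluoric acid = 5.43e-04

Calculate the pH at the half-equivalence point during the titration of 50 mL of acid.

At half-equivalence [HA] = [A⁻], so Henderson-Hasselbalch gives pH = pKa = -log(5.43e-04) = 3.27.

pH = pKa = 3.27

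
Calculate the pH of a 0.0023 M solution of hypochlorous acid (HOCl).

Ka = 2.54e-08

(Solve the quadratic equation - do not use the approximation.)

x² + Ka×x - Ka×C = 0. Using quadratic formula: [H⁺] = 7.6306e-06

pH = 5.12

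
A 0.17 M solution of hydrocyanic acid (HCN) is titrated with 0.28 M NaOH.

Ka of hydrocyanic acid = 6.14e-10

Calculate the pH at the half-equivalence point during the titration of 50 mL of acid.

At half-equivalence [HA] = [A⁻], so Henderson-Hasselbalch gives pH = pKa = -log(6.14e-10) = 9.21.

pH = pKa = 9.21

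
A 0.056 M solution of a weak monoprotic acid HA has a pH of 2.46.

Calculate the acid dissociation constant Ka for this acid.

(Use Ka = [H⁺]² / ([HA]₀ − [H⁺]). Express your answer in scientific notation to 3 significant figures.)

[H⁺] = 10^(−pH) = 10^(−2.46) = 3.467e-03 M. For HA ⇌ H⁺ + A⁻, Ka = [H⁺][A⁻]/[HA] = [H⁺]² / ([HA]₀ − [H⁺]) = (3.467e-03)² / (0.056 − 3.467e-03) = 2.29e-04.

K_a = 2.29e-04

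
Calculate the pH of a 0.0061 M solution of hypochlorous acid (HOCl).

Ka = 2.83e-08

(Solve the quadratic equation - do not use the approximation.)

x² + Ka×x - Ka×C = 0. Using quadratic formula: [H⁺] = 1.3125e-05

pH = 4.88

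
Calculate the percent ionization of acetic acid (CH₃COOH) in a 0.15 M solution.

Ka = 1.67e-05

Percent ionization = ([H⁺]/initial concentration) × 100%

Using Ka equilibrium: x² + Ka×x - Ka×C = 0. Solving: [H⁺] = 1.5744e-03. Percent = (1.5744e-03/0.15) × 100

Percent ionization = 1.05%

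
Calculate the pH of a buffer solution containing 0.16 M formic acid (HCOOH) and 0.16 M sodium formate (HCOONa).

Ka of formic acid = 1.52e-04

pKa = -log(1.52e-04) = 3.82. pH = pKa + log([A⁻]/[HA]) = 3.82 + log(0.16/0.16)

pH = 3.82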